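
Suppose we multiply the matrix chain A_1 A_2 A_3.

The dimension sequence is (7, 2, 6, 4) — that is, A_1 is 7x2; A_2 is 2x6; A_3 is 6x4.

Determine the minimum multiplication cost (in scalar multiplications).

Order (A_1 (A_2 A_3)): (A_2 A_3): 2×6 by 6×4 → 2×4, cost 2·6·4 = 48; (A_1 (A_2 A_3)): 7×2 by 2×4 → 7×4, cost 7·2·4 = 56; cumulative 104. Total 104.
Order ((A_1 A_2) A_3): (A_1 A_2): 7×2 by 2×6 → 7×6, cost 7·2·6 = 84; ((A_1 A_2) A_3): 7×6 by 6×4 → 7×4, cost 7·6·4 = 168; cumulative 252. Total 252.
Minimum: 104.

104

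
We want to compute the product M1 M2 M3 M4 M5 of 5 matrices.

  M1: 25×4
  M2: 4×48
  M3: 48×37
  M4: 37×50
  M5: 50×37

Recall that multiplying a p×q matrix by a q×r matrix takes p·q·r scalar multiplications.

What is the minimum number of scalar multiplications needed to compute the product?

25604

Adjacent pairs: M1M2 = 25·4·48 = 4800; M2M3 = 4·48·37 = 7104; M3M4 = 48·37·50 = 88800; M4M5 = 37·50·37 = 68450.
Length 3: M1..M3: k=1: 0+7104+25·4·37=10804; k=2: 4800+0+25·48·37=49200 → min 10804 | M2..M4: k=2: 0+88800+4·48·50=98400; k=3: 7104+0+4·37·50=14504 → min 14504 | M3..M5: k=3: 0+68450+48·37·37=134162; k=4: 88800+0+48·50·37=177600 → min 134162.
Length 4: M1..M4: k=1: 0+14504+25·4·50=19504; k=2: 4800+88800+25·48·50=153600; k=3: 10804+0+25·37·50=57054 → min 19504 | M2..M5: k=2: 0+134162+4·48·37=141266; k=3: 7104+68450+4·37·37=81030; k=4: 14504+0+4·50·37=21904 → min 21904.
Length 5: M1..M5: k=1: 0+21904+25·4·37=25604; k=2: 4800+134162+25·48·37=183362; k=3: 10804+68450+25·37·37=113479; k=4: 19504+0+25·50·37=65754 → min 25604.
Optimal order: (M1 (((M2 M3) M4) M5)) with cost 25604.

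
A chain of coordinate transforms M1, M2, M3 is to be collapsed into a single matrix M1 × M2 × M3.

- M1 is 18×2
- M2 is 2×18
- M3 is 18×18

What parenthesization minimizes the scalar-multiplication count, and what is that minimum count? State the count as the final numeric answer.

(M1 × (M2 × M3)): cost 1296.
((M1 × M2) × M3): cost 6480.
Optimal: (M1 × (M2 × M3)) with cost 1296.

1296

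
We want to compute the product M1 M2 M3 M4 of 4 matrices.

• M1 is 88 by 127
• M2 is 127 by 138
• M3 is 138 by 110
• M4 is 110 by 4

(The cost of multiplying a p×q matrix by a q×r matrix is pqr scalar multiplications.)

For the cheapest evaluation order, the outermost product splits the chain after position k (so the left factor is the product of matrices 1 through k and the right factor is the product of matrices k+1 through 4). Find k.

1

Adjacent pairs: M1M2 = 88·127·138 = 1542288; M2M3 = 127·138·110 = 1927860; M3M4 = 138·110·4 = 60720.
Length 3: M1..M3: k=1: 0+1927860+88·127·110=3157220; k=2: 1542288+0+88·138·110=2878128 → min 2878128 | M2..M4: k=2: 0+60720+127·138·4=130824; k=3: 1927860+0+127·110·4=1983740 → min 130824.
Top-level splits: k=1: (M1..M1)·(M2..M4) → 0+130824+88·127·4 = 175528; k=2: (M1..M2)·(M3..M4) → 1542288+60720+88·138·4 = 1651584; k=3: (M1..M3)·(M4..M4) → 2878128+0+88·110·4 = 2916848.
Best split is after M1, i.e. k = 1.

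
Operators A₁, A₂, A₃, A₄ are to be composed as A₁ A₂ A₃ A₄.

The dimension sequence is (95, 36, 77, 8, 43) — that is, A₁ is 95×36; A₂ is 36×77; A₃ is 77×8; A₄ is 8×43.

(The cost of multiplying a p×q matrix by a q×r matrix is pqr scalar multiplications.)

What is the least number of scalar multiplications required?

82216

Adjacent pairs: A₁A₂ = 95·36·77 = 263340; A₂A₃ = 36·77·8 = 22176; A₃A₄ = 77·8·43 = 26488.
Length 3: A₁..A₃: k=1: 0+22176+95·36·8=49536; k=2: 263340+0+95·77·8=321860 → min 49536 | A₂..A₄: k=2: 0+26488+36·77·43=145684; k=3: 22176+0+36·8·43=34560 → min 34560.
Length 4: A₁..A₄: k=1: 0+34560+95·36·43=181620; k=2: 263340+26488+95·77·43=604373; k=3: 49536+0+95·8·43=82216 → min 82216.
Optimal order: ((A₁ (A₂ A₃)) A₄) with cost 82216.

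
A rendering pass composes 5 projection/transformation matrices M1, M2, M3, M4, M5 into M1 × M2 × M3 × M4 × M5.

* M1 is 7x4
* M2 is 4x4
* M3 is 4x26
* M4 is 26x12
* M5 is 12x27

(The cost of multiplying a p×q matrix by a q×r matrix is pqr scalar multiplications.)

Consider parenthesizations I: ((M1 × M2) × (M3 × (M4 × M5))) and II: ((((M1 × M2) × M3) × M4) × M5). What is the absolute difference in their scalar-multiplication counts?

6808

Order I = ((M1 × M2) × (M3 × (M4 × M5))): (M1 × M2): 7×4 by 4×4 → 7×4, cost 7·4·4 = 112; (M4 × M5): 26×12 by 12×27 → 26×27, cost 26·12·27 = 8424; (M3 × (M4 × M5)): 4×26 by 26×27 → 4×27, cost 4·26·27 = 2808; cumulative 11232; ((M1 × M2) × (M3 × (M4 × M5))): 7×4 by 4×27 → 7×27, cost 7·4·27 = 756; cumulative 12100. Total 12100.
Order II = ((((M1 × M2) × M3) × M4) × M5): (M1 × M2): 7×4 by 4×4 → 7×4, cost 7·4·4 = 112; ((M1 × M2) × M3): 7×4 by 4×26 → 7×26, cost 7·4·26 = 728; cumulative 840; (((M1 × M2) × M3) × M4): 7×26 by 26×12 → 7×12, cost 7·26·12 = 2184; cumulative 3024; ((((M1 × M2) × M3) × M4) × M5): 7×12 by 12×27 → 7×27, cost 7·12·27 = 2268; cumulative 5292. Total 5292.
Difference: |12100 − 5292| = 6808.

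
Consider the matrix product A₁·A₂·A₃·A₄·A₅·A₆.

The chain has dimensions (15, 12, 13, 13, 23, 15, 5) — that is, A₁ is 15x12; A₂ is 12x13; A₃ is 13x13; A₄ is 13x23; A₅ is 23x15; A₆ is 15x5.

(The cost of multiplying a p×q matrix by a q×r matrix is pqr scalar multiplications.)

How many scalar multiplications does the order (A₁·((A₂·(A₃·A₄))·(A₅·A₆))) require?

(A₃·A₄): 13×13 by 13×23 → 13×23, cost 13·13·23 = 3887
(A₂·(A₃·A₄)): 12×13 by 13×23 → 12×23, cost 12·13·23 = 3588; cumulative 7475
(A₅·A₆): 23×15 by 15×5 → 23×5, cost 23·15·5 = 1725
((A₂·(A₃·A₄))·(A₅·A₆)): 12×23 by 23×5 → 12×5, cost 12·23·5 = 1380; cumulative 10580
(A₁·((A₂·(A₃·A₄))·(A₅·A₆))): 15×12 by 12×5 → 15×5, cost 15·12·5 = 900; cumulative 11480
Total: 11480 scalar multiplications.

11480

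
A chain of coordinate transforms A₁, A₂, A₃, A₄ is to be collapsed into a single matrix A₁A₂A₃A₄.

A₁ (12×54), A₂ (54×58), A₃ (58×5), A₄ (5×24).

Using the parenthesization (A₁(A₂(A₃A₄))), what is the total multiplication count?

(A₃A₄): 58×5 by 5×24 → 58×24, cost 58·5·24 = 6960
(A₂(A₃A₄)): 54×58 by 58×24 → 54×24, cost 54·58·24 = 75168; cumulative 82128
(A₁(A₂(A₃A₄))): 12×54 by 54×24 → 12×24, cost 12·54·24 = 15552; cumulative 97680
Total: 97680 scalar multiplications.

97680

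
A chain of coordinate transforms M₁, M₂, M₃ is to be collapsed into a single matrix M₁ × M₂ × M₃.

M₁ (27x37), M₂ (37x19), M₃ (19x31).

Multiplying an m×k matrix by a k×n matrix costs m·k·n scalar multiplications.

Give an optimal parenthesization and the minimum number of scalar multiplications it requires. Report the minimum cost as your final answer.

(M₁ × (M₂ × M₃)): cost 52762.
((M₁ × M₂) × M₃): cost 34884.
Optimal: ((M₁ × M₂) × M₃) with cost 34884.

34884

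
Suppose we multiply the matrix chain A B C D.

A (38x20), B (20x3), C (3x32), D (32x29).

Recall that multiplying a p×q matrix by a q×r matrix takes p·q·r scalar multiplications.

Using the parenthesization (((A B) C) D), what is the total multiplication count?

(A B): 38×20 by 20×3 → 38×3, cost 38·20·3 = 2280
((A B) C): 38×3 by 3×32 → 38×32, cost 38·3·32 = 3648; cumulative 5928
(((A B) C) D): 38×32 by 32×29 → 38×29, cost 38·32·29 = 35264; cumulative 41192
Total: 41192 scalar multiplications.

41192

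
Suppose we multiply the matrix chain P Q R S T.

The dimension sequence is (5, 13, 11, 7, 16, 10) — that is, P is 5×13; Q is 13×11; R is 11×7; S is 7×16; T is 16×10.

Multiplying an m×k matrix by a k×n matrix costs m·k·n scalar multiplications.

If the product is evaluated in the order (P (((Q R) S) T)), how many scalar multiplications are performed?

5187

(Q R): 13×11 by 11×7 → 13×7, cost 13·11·7 = 1001
((Q R) S): 13×7 by 7×16 → 13×16, cost 13·7·16 = 1456; cumulative 2457
(((Q R) S) T): 13×16 by 16×10 → 13×10, cost 13·16·10 = 2080; cumulative 4537
(P (((Q R) S) T)): 5×13 by 13×10 → 5×10, cost 5·13·10 = 650; cumulative 5187
Total: 5187 scalar multiplications.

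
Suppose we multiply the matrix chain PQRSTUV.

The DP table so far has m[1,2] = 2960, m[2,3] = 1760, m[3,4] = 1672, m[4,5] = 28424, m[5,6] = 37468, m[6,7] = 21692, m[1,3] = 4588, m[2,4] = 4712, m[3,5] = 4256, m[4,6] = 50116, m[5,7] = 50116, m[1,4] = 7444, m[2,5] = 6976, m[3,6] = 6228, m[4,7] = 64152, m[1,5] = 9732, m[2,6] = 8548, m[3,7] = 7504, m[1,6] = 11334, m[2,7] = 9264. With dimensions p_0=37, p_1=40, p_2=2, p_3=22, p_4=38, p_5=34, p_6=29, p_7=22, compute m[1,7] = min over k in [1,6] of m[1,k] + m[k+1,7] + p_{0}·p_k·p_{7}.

m[1,7] = min over k∈[1,6] of m[1,k]+m[k+1,7]+p_{0}·p_k·p_{7}.
k=1: 0 + 9264 + 37·40·22 = 41824; k=2: 2960 + 7504 + 37·2·22 = 12092; k=3: 4588 + 64152 + 37·22·22 = 86648; k=4: 7444 + 50116 + 37·38·22 = 88492; k=5: 9732 + 21692 + 37·34·22 = 59100; k=6: 11334 + 0 + 37·29·22 = 34940.
Minimum: 12092 at k=2.

12092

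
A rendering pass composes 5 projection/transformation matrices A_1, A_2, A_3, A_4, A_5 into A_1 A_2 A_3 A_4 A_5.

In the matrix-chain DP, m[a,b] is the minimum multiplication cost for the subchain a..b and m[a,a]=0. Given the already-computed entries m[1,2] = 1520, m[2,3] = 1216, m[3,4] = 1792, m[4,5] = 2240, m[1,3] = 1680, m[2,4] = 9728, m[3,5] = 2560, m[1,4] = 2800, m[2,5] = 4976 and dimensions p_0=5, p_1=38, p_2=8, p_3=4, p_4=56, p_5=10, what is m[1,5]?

4120

m[1,5] = min over k∈[1,4] of m[1,k]+m[k+1,5]+p_{0}·p_k·p_{5}.
k=1: 0 + 4976 + 5·38·10 = 6876; k=2: 1520 + 2560 + 5·8·10 = 4480; k=3: 1680 + 2240 + 5·4·10 = 4120; k=4: 2800 + 0 + 5·56·10 = 5600.
Minimum: 4120 at k=3.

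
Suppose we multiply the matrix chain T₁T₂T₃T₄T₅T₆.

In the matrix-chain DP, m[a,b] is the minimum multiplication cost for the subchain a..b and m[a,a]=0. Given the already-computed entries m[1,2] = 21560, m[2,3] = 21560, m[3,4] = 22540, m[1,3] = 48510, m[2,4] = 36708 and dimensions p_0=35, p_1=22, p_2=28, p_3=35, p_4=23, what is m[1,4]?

m[1,4] = min over k∈[1,3] of m[1,k]+m[k+1,4]+p_{0}·p_k·p_{4}.
k=1: 0 + 36708 + 35·22·23 = 54418; k=2: 21560 + 22540 + 35·28·23 = 66640; k=3: 48510 + 0 + 35·35·23 = 76685.
Minimum: 54418 at k=1.

54418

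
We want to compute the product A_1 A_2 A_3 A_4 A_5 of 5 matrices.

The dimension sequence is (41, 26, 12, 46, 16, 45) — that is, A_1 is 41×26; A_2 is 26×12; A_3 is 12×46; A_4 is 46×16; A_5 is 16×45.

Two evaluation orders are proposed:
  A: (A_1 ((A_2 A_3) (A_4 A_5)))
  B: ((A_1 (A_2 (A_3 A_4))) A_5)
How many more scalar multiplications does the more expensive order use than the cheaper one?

Order A = (A_1 ((A_2 A_3) (A_4 A_5))): (A_2 A_3): 26×12 by 12×46 → 26×46, cost 26·12·46 = 14352; (A_4 A_5): 46×16 by 16×45 → 46×45, cost 46·16·45 = 33120; ((A_2 A_3) (A_4 A_5)): 26×46 by 46×45 → 26×45, cost 26·46·45 = 53820; cumulative 101292; (A_1 ((A_2 A_3) (A_4 A_5))): 41×26 by 26×45 → 41×45, cost 41·26·45 = 47970; cumulative 149262. Total 149262.
Order B = ((A_1 (A_2 (A_3 A_4))) A_5): (A_3 A_4): 12×46 by 46×16 → 12×16, cost 12·46·16 = 8832; (A_2 (A_3 A_4)): 26×12 by 12×16 → 26×16, cost 26·12·16 = 4992; cumulative 13824; (A_1 (A_2 (A_3 A_4))): 41×26 by 26×16 → 41×16, cost 41·26·16 = 17056; cumulative 30880; ((A_1 (A_2 (A_3 A_4))) A_5): 41×16 by 16×45 → 41×45, cost 41·16·45 = 29520; cumulative 60400. Total 60400.
Difference: |149262 − 60400| = 88862.

88862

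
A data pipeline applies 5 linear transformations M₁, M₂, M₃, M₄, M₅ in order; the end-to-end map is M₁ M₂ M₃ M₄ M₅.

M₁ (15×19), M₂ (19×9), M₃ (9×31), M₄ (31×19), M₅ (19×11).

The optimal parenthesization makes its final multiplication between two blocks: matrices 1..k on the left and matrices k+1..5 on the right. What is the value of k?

2

Adjacent pairs: M₁M₂ = 15·19·9 = 2565; M₂M₃ = 19·9·31 = 5301; M₃M₄ = 9·31·19 = 5301; M₄M₅ = 31·19·11 = 6479.
Length 3: M₁..M₃: k=1: 0+5301+15·19·31=14136; k=2: 2565+0+15·9·31=6750 → min 6750 | M₂..M₄: k=2: 0+5301+19·9·19=8550; k=3: 5301+0+19·31·19=16492 → min 8550 | M₃..M₅: k=3: 0+6479+9·31·11=9548; k=4: 5301+0+9·19·11=7182 → min 7182.
Length 4: M₁..M₄: k=1: 0+8550+15·19·19=13965; k=2: 2565+5301+15·9·19=10431; k=3: 6750+0+15·31·19=15585 → min 10431 | M₂..M₅: k=2: 0+7182+19·9·11=9063; k=3: 5301+6479+19·31·11=18259; k=4: 8550+0+19·19·11=12521 → min 9063.
Top-level splits: k=1: (M₁..M₁)·(M₂..M₅) → 0+9063+15·19·11 = 12198; k=2: (M₁..M₂)·(M₃..M₅) → 2565+7182+15·9·11 = 11232; k=3: (M₁..M₃)·(M₄..M₅) → 6750+6479+15·31·11 = 18344; k=4: (M₁..M₄)·(M₅..M₅) → 10431+0+15·19·11 = 13566.
Best split is after M₂, i.e. k = 2.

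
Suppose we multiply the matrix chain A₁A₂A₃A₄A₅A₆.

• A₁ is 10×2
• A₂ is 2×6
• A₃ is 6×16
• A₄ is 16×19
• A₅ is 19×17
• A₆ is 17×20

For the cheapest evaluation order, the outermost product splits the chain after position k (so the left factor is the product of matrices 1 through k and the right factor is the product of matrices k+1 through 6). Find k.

1

Adjacent pairs: A₁A₂ = 10·2·6 = 120; A₂A₃ = 2·6·16 = 192; A₃A₄ = 6·16·19 = 1824; A₄A₅ = 16·19·17 = 5168; A₅A₆ = 19·17·20 = 6460.
Length 3: A₁..A₃: k=1: 0+192+10·2·16=512; k=2: 120+0+10·6·16=1080 → min 512 | A₂..A₄: k=2: 0+1824+2·6·19=2052; k=3: 192+0+2·16·19=800 → min 800 | A₃..A₅: k=3: 0+5168+6·16·17=6800; k=4: 1824+0+6·19·17=3762 → min 3762 | A₄..A₆: k=4: 0+6460+16·19·20=12540; k=5: 5168+0+16·17·20=10608 → min 10608.
Length 4: A₁..A₄: k=1: 0+800+10·2·19=1180; k=2: 120+1824+10·6·19=3084; k=3: 512+0+10·16·19=3552 → min 1180 | A₂..A₅: k=2: 0+3762+2·6·17=3966; k=3: 192+5168+2·16·17=5904; k=4: 800+0+2·19·17=1446 → min 1446 | A₃..A₆: k=3: 0+10608+6·16·20=12528; k=4: 1824+6460+6·19·20=10564; k=5: 3762+0+6·17·20=5802 → min 5802.
Length 5: A₁..A₅: k=1: 0+1446+10·2·17=1786; k=2: 120+3762+10·6·17=4902; k=3: 512+5168+10·16·17=8400; k=4: 1180+0+10·19·17=4410 → min 1786 | A₂..A₆: k=2: 0+5802+2·6·20=6042; k=3: 192+10608+2·16·20=11440; k=4: 800+6460+2·19·20=8020; k=5: 1446+0+2·17·20=2126 → min 2126.
Top-level splits: k=1: (A₁..A₁)·(A₂..A₆) → 0+2126+10·2·20 = 2526; k=2: (A₁..A₂)·(A₃..A₆) → 120+5802+10·6·20 = 7122; k=3: (A₁..A₃)·(A₄..A₆) → 512+10608+10·16·20 = 14320; k=4: (A₁..A₄)·(A₅..A₆) → 1180+6460+10·19·20 = 11440; k=5: (A₁..A₅)·(A₆..A₆) → 1786+0+10·17·20 = 5186.
Best split is after A₁, i.e. k = 1.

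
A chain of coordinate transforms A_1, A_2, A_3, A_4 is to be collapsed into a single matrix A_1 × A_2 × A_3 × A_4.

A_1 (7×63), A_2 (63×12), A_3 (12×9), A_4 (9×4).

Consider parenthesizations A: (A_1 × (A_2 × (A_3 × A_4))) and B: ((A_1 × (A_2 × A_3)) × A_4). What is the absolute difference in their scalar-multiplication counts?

Order A = (A_1 × (A_2 × (A_3 × A_4))): (A_3 × A_4): 12×9 by 9×4 → 12×4, cost 12·9·4 = 432; (A_2 × (A_3 × A_4)): 63×12 by 12×4 → 63×4, cost 63·12·4 = 3024; cumulative 3456; (A_1 × (A_2 × (A_3 × A_4))): 7×63 by 63×4 → 7×4, cost 7·63·4 = 1764; cumulative 5220. Total 5220.
Order B = ((A_1 × (A_2 × A_3)) × A_4): (A_2 × A_3): 63×12 by 12×9 → 63×9, cost 63·12·9 = 6804; (A_1 × (A_2 × A_3)): 7×63 by 63×9 → 7×9, cost 7·63·9 = 3969; cumulative 10773; ((A_1 × (A_2 × A_3)) × A_4): 7×9 by 9×4 → 7×4, cost 7·9·4 = 252; cumulative 11025. Total 11025.
Difference: |5220 − 11025| = 5805.

5805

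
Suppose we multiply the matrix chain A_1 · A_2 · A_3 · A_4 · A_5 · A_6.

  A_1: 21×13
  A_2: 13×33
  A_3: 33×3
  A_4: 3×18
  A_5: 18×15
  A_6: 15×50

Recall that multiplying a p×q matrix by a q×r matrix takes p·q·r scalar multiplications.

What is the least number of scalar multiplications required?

Adjacent pairs: A_1A_2 = 21·13·33 = 9009; A_2A_3 = 13·33·3 = 1287; A_3A_4 = 33·3·18 = 1782; A_4A_5 = 3·18·15 = 810; A_5A_6 = 18·15·50 = 13500.
Length 3: A_1..A_3: k=1: 0+1287+21·13·3=2106; k=2: 9009+0+21·33·3=11088 → min 2106 | A_2..A_4: k=2: 0+1782+13·33·18=9504; k=3: 1287+0+13·3·18=1989 → min 1989 | A_3..A_5: k=3: 0+810+33·3·15=2295; k=4: 1782+0+33·18·15=10692 → min 2295 | A_4..A_6: k=4: 0+13500+3·18·50=16200; k=5: 810+0+3·15·50=3060 → min 3060.
Length 4: A_1..A_4: k=1: 0+1989+21·13·18=6903; k=2: 9009+1782+21·33·18=23265; k=3: 2106+0+21·3·18=3240 → min 3240 | A_2..A_5: k=2: 0+2295+13·33·15=8730; k=3: 1287+810+13·3·15=2682; k=4: 1989+0+13·18·15=5499 → min 2682 | A_3..A_6: k=3: 0+3060+33·3·50=8010; k=4: 1782+13500+33·18·50=44982; k=5: 2295+0+33·15·50=27045 → min 8010.
Length 5: A_1..A_5: k=1: 0+2682+21·13·15=6777; k=2: 9009+2295+21·33·15=21699; k=3: 2106+810+21·3·15=3861; k=4: 3240+0+21·18·15=8910 → min 3861 | A_2..A_6: k=2: 0+8010+13·33·50=29460; k=3: 1287+3060+13·3·50=6297; k=4: 1989+13500+13·18·50=27189; k=5: 2682+0+13·15·50=12432 → min 6297.
Length 6: A_1..A_6: k=1: 0+6297+21·13·50=19947; k=2: 9009+8010+21·33·50=51669; k=3: 2106+3060+21·3·50=8316; k=4: 3240+13500+21·18·50=35640; k=5: 3861+0+21·15·50=19611 → min 8316.
Optimal order: ((A_1 · (A_2 · A_3)) · ((A_4 · A_5) · A_6)) with cost 8316.

8316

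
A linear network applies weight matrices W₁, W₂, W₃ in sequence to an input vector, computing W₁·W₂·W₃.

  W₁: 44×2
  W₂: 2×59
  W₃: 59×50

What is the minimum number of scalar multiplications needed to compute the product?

10300

Order (W₁·(W₂·W₃)): (W₂·W₃): 2×59 by 59×50 → 2×50, cost 2·59·50 = 5900; (W₁·(W₂·W₃)): 44×2 by 2×50 → 44×50, cost 44·2·50 = 4400; cumulative 10300. Total 10300.
Order ((W₁·W₂)·W₃): (W₁·W₂): 44×2 by 2×59 → 44×59, cost 44·2·59 = 5192; ((W₁·W₂)·W₃): 44×59 by 59×50 → 44×50, cost 44·59·50 = 129800; cumulative 134992. Total 134992.
Minimum: 10300.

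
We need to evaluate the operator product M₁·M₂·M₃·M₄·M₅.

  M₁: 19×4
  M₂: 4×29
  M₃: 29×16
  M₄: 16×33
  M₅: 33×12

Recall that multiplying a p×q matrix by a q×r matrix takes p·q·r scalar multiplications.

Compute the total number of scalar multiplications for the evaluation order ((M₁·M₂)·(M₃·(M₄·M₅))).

20720

(M₁·M₂): 19×4 by 4×29 → 19×29, cost 19·4·29 = 2204
(M₄·M₅): 16×33 by 33×12 → 16×12, cost 16·33·12 = 6336
(M₃·(M₄·M₅)): 29×16 by 16×12 → 29×12, cost 29·16·12 = 5568; cumulative 11904
((M₁·M₂)·(M₃·(M₄·M₅))): 19×29 by 29×12 → 19×12, cost 19·29·12 = 6612; cumulative 20720
Total: 20720 scalar multiplications.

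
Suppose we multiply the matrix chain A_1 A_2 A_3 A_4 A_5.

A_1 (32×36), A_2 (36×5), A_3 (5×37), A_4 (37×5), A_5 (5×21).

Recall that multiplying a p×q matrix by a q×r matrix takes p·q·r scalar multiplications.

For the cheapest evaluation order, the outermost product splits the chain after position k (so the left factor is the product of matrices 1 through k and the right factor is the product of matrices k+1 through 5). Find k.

Adjacent pairs: A_1A_2 = 32·36·5 = 5760; A_2A_3 = 36·5·37 = 6660; A_3A_4 = 5·37·5 = 925; A_4A_5 = 37·5·21 = 3885.
Length 3: A_1..A_3: k=1: 0+6660+32·36·37=49284; k=2: 5760+0+32·5·37=11680 → min 11680 | A_2..A_4: k=2: 0+925+36·5·5=1825; k=3: 6660+0+36·37·5=13320 → min 1825 | A_3..A_5: k=3: 0+3885+5·37·21=7770; k=4: 925+0+5·5·21=1450 → min 1450.
Length 4: A_1..A_4: k=1: 0+1825+32·36·5=7585; k=2: 5760+925+32·5·5=7485; k=3: 11680+0+32·37·5=17600 → min 7485 | A_2..A_5: k=2: 0+1450+36·5·21=5230; k=3: 6660+3885+36·37·21=38517; k=4: 1825+0+36·5·21=5605 → min 5230.
Top-level splits: k=1: (A_1..A_1)·(A_2..A_5) → 0+5230+32·36·21 = 29422; k=2: (A_1..A_2)·(A_3..A_5) → 5760+1450+32·5·21 = 10570; k=3: (A_1..A_3)·(A_4..A_5) → 11680+3885+32·37·21 = 40429; k=4: (A_1..A_4)·(A_5..A_5) → 7485+0+32·5·21 = 10845.
Best split is after A_2, i.e. k = 2.

2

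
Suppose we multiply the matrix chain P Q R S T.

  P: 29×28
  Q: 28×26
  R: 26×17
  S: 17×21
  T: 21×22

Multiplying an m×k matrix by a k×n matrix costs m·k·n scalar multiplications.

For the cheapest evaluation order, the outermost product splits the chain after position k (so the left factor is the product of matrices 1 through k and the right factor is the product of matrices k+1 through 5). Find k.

3

Adjacent pairs: PQ = 29·28·26 = 21112; QR = 28·26·17 = 12376; RS = 26·17·21 = 9282; ST = 17·21·22 = 7854.
Length 3: P..R: k=1: 0+12376+29·28·17=26180; k=2: 21112+0+29·26·17=33930 → min 26180 | Q..S: k=2: 0+9282+28·26·21=24570; k=3: 12376+0+28·17·21=22372 → min 22372 | R..T: k=3: 0+7854+26·17·22=17578; k=4: 9282+0+26·21·22=21294 → min 17578.
Length 4: P..S: k=1: 0+22372+29·28·21=39424; k=2: 21112+9282+29·26·21=46228; k=3: 26180+0+29·17·21=36533 → min 36533 | Q..T: k=2: 0+17578+28·26·22=33594; k=3: 12376+7854+28·17·22=30702; k=4: 22372+0+28·21·22=35308 → min 30702.
Top-level splits: k=1: (P..P)·(Q..T) → 0+30702+29·28·22 = 48566; k=2: (P..Q)·(R..T) → 21112+17578+29·26·22 = 55278; k=3: (P..R)·(S..T) → 26180+7854+29·17·22 = 44880; k=4: (P..S)·(T..T) → 36533+0+29·21·22 = 49931.
Best split is after R, i.e. k = 3.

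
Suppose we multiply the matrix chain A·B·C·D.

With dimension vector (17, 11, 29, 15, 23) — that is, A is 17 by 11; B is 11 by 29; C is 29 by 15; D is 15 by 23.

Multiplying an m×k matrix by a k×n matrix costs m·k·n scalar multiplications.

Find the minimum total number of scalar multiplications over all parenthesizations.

12881

Adjacent pairs: AB = 17·11·29 = 5423; BC = 11·29·15 = 4785; CD = 29·15·23 = 10005.
Length 3: A..C: k=1: 0+4785+17·11·15=7590; k=2: 5423+0+17·29·15=12818 → min 7590 | B..D: k=2: 0+10005+11·29·23=17342; k=3: 4785+0+11·15·23=8580 → min 8580.
Length 4: A..D: k=1: 0+8580+17·11·23=12881; k=2: 5423+10005+17·29·23=26767; k=3: 7590+0+17·15·23=13455 → min 12881.
Optimal order: (A·((B·C)·D)) with cost 12881.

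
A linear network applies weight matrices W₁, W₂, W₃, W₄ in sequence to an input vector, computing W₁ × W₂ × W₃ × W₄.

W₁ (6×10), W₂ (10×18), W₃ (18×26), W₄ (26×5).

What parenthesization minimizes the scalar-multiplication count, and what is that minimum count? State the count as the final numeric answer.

Adjacent pairs: W₁W₂ = 6·10·18 = 1080; W₂W₃ = 10·18·26 = 4680; W₃W₄ = 18·26·5 = 2340.
Length 3: W₁..W₃: k=1: 0+4680+6·10·26=6240; k=2: 1080+0+6·18·26=3888 → min 3888 | W₂..W₄: k=2: 0+2340+10·18·5=3240; k=3: 4680+0+10·26·5=5980 → min 3240.
Length 4: W₁..W₄: k=1: 0+3240+6·10·5=3540; k=2: 1080+2340+6·18·5=3960; k=3: 3888+0+6·26·5=4668 → min 3540.
Optimal parenthesization: (W₁ × (W₂ × (W₃ × W₄))) with cost 3540.

3540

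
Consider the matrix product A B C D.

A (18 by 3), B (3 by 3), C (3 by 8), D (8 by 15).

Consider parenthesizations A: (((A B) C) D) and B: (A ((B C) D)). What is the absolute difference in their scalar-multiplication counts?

1512

Order A = (((A B) C) D): (A B): 18×3 by 3×3 → 18×3, cost 18·3·3 = 162; ((A B) C): 18×3 by 3×8 → 18×8, cost 18·3·8 = 432; cumulative 594; (((A B) C) D): 18×8 by 8×15 → 18×15, cost 18·8·15 = 2160; cumulative 2754. Total 2754.
Order B = (A ((B C) D)): (B C): 3×3 by 3×8 → 3×8, cost 3·3·8 = 72; ((B C) D): 3×8 by 8×15 → 3×15, cost 3·8·15 = 360; cumulative 432; (A ((B C) D)): 18×3 by 3×15 → 18×15, cost 18·3·15 = 810; cumulative 1242. Total 1242.
Difference: |2754 − 1242| = 1512.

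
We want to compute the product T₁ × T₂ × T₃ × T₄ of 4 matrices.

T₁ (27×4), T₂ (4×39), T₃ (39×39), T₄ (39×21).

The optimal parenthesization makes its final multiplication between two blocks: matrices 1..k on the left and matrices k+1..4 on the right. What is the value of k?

Adjacent pairs: T₁T₂ = 27·4·39 = 4212; T₂T₃ = 4·39·39 = 6084; T₃T₄ = 39·39·21 = 31941.
Length 3: T₁..T₃: k=1: 0+6084+27·4·39=10296; k=2: 4212+0+27·39·39=45279 → min 10296 | T₂..T₄: k=2: 0+31941+4·39·21=35217; k=3: 6084+0+4·39·21=9360 → min 9360.
Top-level splits: k=1: (T₁..T₁)·(T₂..T₄) → 0+9360+27·4·21 = 11628; k=2: (T₁..T₂)·(T₃..T₄) → 4212+31941+27·39·21 = 58266; k=3: (T₁..T₃)·(T₄..T₄) → 10296+0+27·39·21 = 32409.
Best split is after T₁, i.e. k = 1.

1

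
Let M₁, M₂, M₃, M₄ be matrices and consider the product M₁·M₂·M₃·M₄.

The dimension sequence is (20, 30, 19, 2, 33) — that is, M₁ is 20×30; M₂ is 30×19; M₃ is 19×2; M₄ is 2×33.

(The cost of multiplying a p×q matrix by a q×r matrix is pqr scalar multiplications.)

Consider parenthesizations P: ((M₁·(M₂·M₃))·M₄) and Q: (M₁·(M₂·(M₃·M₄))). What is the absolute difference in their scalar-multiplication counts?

Order P = ((M₁·(M₂·M₃))·M₄): (M₂·M₃): 30×19 by 19×2 → 30×2, cost 30·19·2 = 1140; (M₁·(M₂·M₃)): 20×30 by 30×2 → 20×2, cost 20·30·2 = 1200; cumulative 2340; ((M₁·(M₂·M₃))·M₄): 20×2 by 2×33 → 20×33, cost 20·2·33 = 1320; cumulative 3660. Total 3660.
Order Q = (M₁·(M₂·(M₃·M₄))): (M₃·M₄): 19×2 by 2×33 → 19×33, cost 19·2·33 = 1254; (M₂·(M₃·M₄)): 30×19 by 19×33 → 30×33, cost 30·19·33 = 18810; cumulative 20064; (M₁·(M₂·(M₃·M₄))): 20×30 by 30×33 → 20×33, cost 20·30·33 = 19800; cumulative 39864. Total 39864.
Difference: |3660 − 39864| = 36204.

36204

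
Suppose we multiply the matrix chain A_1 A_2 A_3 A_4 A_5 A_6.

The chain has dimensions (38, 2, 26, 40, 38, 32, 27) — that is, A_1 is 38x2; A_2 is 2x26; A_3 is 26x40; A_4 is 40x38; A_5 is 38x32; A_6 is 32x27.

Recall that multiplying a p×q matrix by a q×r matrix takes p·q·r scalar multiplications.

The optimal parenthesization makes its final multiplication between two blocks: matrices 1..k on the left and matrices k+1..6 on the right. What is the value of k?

Adjacent pairs: A_1A_2 = 38·2·26 = 1976; A_2A_3 = 2·26·40 = 2080; A_3A_4 = 26·40·38 = 39520; A_4A_5 = 40·38·32 = 48640; A_5A_6 = 38·32·27 = 32832.
Length 3: A_1..A_3: k=1: 0+2080+38·2·40=5120; k=2: 1976+0+38·26·40=41496 → min 5120 | A_2..A_4: k=2: 0+39520+2·26·38=41496; k=3: 2080+0+2·40·38=5120 → min 5120 | A_3..A_5: k=3: 0+48640+26·40·32=81920; k=4: 39520+0+26·38·32=71136 → min 71136 | A_4..A_6: k=4: 0+32832+40·38·27=73872; k=5: 48640+0+40·32·27=83200 → min 73872.
Length 4: A_1..A_4: k=1: 0+5120+38·2·38=8008; k=2: 1976+39520+38·26·38=79040; k=3: 5120+0+38·40·38=62880 → min 8008 | A_2..A_5: k=2: 0+71136+2·26·32=72800; k=3: 2080+48640+2·40·32=53280; k=4: 5120+0+2·38·32=7552 → min 7552 | A_3..A_6: k=3: 0+73872+26·40·27=101952; k=4: 39520+32832+26·38·27=99028; k=5: 71136+0+26·32·27=93600 → min 93600.
Length 5: A_1..A_5: k=1: 0+7552+38·2·32=9984; k=2: 1976+71136+38·26·32=104728; k=3: 5120+48640+38·40·32=102400; k=4: 8008+0+38·38·32=54216 → min 9984 | A_2..A_6: k=2: 0+93600+2·26·27=95004; k=3: 2080+73872+2·40·27=78112; k=4: 5120+32832+2·38·27=40004; k=5: 7552+0+2·32·27=9280 → min 9280.
Top-level splits: k=1: (A_1..A_1)·(A_2..A_6) → 0+9280+38·2·27 = 11332; k=2: (A_1..A_2)·(A_3..A_6) → 1976+93600+38·26·27 = 122252; k=3: (A_1..A_3)·(A_4..A_6) → 5120+73872+38·40·27 = 120032; k=4: (A_1..A_4)·(A_5..A_6) → 8008+32832+38·38·27 = 79828; k=5: (A_1..A_5)·(A_6..A_6) → 9984+0+38·32·27 = 42816.
Best split is after A_1, i.e. k = 1.

1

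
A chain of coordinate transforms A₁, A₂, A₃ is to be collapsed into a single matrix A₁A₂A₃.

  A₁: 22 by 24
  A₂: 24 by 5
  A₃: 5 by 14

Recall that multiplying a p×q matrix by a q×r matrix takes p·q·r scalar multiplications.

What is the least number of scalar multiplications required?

4180

Order (A₁(A₂A₃)): (A₂A₃): 24×5 by 5×14 → 24×14, cost 24·5·14 = 1680; (A₁(A₂A₃)): 22×24 by 24×14 → 22×14, cost 22·24·14 = 7392; cumulative 9072. Total 9072.
Order ((A₁A₂)A₃): (A₁A₂): 22×24 by 24×5 → 22×5, cost 22·24·5 = 2640; ((A₁A₂)A₃): 22×5 by 5×14 → 22×14, cost 22·5·14 = 1540; cumulative 4180. Total 4180.
Minimum: 4180.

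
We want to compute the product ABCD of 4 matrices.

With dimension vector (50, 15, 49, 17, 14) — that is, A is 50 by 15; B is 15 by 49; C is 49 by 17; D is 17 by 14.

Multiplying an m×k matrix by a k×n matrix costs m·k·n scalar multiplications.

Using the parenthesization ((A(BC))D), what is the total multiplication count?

37145

(BC): 15×49 by 49×17 → 15×17, cost 15·49·17 = 12495
(A(BC)): 50×15 by 15×17 → 50×17, cost 50·15·17 = 12750; cumulative 25245
((A(BC))D): 50×17 by 17×14 → 50×14, cost 50·17·14 = 11900; cumulative 37145
Total: 37145 scalar multiplications.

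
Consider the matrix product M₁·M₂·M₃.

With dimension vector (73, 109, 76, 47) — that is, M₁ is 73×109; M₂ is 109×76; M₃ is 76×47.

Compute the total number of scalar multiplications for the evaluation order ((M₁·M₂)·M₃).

865488

(M₁·M₂): 73×109 by 109×76 → 73×76, cost 73·109·76 = 604732
((M₁·M₂)·M₃): 73×76 by 76×47 → 73×47, cost 73·76·47 = 260756; cumulative 865488
Total: 865488 scalar multiplications.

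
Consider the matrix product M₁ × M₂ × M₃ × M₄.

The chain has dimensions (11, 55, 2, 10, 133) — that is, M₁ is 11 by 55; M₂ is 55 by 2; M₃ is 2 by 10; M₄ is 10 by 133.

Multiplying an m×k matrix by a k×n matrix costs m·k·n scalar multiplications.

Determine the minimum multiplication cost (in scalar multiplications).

Adjacent pairs: M₁M₂ = 11·55·2 = 1210; M₂M₃ = 55·2·10 = 1100; M₃M₄ = 2·10·133 = 2660.
Length 3: M₁..M₃: k=1: 0+1100+11·55·10=7150; k=2: 1210+0+11·2·10=1430 → min 1430 | M₂..M₄: k=2: 0+2660+55·2·133=17290; k=3: 1100+0+55·10·133=74250 → min 17290.
Length 4: M₁..M₄: k=1: 0+17290+11·55·133=97755; k=2: 1210+2660+11·2·133=6796; k=3: 1430+0+11·10·133=16060 → min 6796.
Optimal order: ((M₁ × M₂) × (M₃ × M₄)) with cost 6796.

6796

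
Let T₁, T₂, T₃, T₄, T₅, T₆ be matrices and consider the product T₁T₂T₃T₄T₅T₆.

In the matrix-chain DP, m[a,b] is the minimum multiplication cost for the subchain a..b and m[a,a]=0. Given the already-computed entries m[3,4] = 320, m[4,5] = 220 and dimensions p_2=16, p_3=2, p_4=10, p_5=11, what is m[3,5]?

572

m[3,5] = min over k∈[3,4] of m[3,k]+m[k+1,5]+p_{2}·p_k·p_{5}.
k=3: 0 + 220 + 16·2·11 = 572; k=4: 320 + 0 + 16·10·11 = 2080.
Minimum: 572 at k=3.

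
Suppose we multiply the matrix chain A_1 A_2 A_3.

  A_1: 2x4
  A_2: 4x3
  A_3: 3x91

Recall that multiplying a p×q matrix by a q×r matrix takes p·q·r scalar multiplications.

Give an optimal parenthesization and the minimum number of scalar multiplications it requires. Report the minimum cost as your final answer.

570

(A_1 (A_2 A_3)): cost 1820.
((A_1 A_2) A_3): cost 570.
Optimal: ((A_1 A_2) A_3) with cost 570.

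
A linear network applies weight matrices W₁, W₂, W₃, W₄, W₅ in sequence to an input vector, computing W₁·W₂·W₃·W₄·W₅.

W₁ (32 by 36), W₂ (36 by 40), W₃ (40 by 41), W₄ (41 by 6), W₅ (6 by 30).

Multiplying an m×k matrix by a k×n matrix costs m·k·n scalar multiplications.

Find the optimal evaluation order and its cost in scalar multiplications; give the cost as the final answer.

Adjacent pairs: W₁W₂ = 32·36·40 = 46080; W₂W₃ = 36·40·41 = 59040; W₃W₄ = 40·41·6 = 9840; W₄W₅ = 41·6·30 = 7380.
Length 3: W₁..W₃: k=1: 0+59040+32·36·41=106272; k=2: 46080+0+32·40·41=98560 → min 98560 | W₂..W₄: k=2: 0+9840+36·40·6=18480; k=3: 59040+0+36·41·6=67896 → min 18480 | W₃..W₅: k=3: 0+7380+40·41·30=56580; k=4: 9840+0+40·6·30=17040 → min 17040.
Length 4: W₁..W₄: k=1: 0+18480+32·36·6=25392; k=2: 46080+9840+32·40·6=63600; k=3: 98560+0+32·41·6=106432 → min 25392 | W₂..W₅: k=2: 0+17040+36·40·30=60240; k=3: 59040+7380+36·41·30=110700; k=4: 18480+0+36·6·30=24960 → min 24960.
Length 5: W₁..W₅: k=1: 0+24960+32·36·30=59520; k=2: 46080+17040+32·40·30=101520; k=3: 98560+7380+32·41·30=145300; k=4: 25392+0+32·6·30=31152 → min 31152.
Optimal parenthesization: ((W₁·(W₂·(W₃·W₄)))·W₅) with cost 31152.

31152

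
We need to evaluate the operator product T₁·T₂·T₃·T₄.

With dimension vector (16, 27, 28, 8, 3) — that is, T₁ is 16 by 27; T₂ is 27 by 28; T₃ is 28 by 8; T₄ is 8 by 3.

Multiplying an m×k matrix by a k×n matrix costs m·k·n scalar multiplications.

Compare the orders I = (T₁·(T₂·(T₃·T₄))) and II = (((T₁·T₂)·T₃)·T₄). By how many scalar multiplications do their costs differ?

11828

Order I = (T₁·(T₂·(T₃·T₄))): (T₃·T₄): 28×8 by 8×3 → 28×3, cost 28·8·3 = 672; (T₂·(T₃·T₄)): 27×28 by 28×3 → 27×3, cost 27·28·3 = 2268; cumulative 2940; (T₁·(T₂·(T₃·T₄))): 16×27 by 27×3 → 16×3, cost 16·27·3 = 1296; cumulative 4236. Total 4236.
Order II = (((T₁·T₂)·T₃)·T₄): (T₁·T₂): 16×27 by 27×28 → 16×28, cost 16·27·28 = 12096; ((T₁·T₂)·T₃): 16×28 by 28×8 → 16×8, cost 16·28·8 = 3584; cumulative 15680; (((T₁·T₂)·T₃)·T₄): 16×8 by 8×3 → 16×3, cost 16·8·3 = 384; cumulative 16064. Total 16064.
Difference: |4236 − 16064| = 11828.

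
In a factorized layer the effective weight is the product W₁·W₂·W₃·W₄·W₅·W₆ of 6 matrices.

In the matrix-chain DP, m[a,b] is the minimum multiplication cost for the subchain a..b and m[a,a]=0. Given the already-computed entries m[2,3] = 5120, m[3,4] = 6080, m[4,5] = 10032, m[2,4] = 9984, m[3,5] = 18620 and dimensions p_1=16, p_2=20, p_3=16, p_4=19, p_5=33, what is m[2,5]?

20016

m[2,5] = min over k∈[2,4] of m[2,k]+m[k+1,5]+p_{1}·p_k·p_{5}.
k=2: 0 + 18620 + 16·20·33 = 29180; k=3: 5120 + 10032 + 16·16·33 = 23600; k=4: 9984 + 0 + 16·19·33 = 20016.
Minimum: 20016 at k=4.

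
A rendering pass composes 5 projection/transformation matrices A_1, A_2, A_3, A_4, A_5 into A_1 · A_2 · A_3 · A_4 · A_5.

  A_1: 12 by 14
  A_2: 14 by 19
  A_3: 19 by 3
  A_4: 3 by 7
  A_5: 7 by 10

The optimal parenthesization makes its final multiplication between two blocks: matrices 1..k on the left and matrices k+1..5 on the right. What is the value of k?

3

Adjacent pairs: A_1A_2 = 12·14·19 = 3192; A_2A_3 = 14·19·3 = 798; A_3A_4 = 19·3·7 = 399; A_4A_5 = 3·7·10 = 210.
Length 3: A_1..A_3: k=1: 0+798+12·14·3=1302; k=2: 3192+0+12·19·3=3876 → min 1302 | A_2..A_4: k=2: 0+399+14·19·7=2261; k=3: 798+0+14·3·7=1092 → min 1092 | A_3..A_5: k=3: 0+210+19·3·10=780; k=4: 399+0+19·7·10=1729 → min 780.
Length 4: A_1..A_4: k=1: 0+1092+12·14·7=2268; k=2: 3192+399+12·19·7=5187; k=3: 1302+0+12·3·7=1554 → min 1554 | A_2..A_5: k=2: 0+780+14·19·10=3440; k=3: 798+210+14·3·10=1428; k=4: 1092+0+14·7·10=2072 → min 1428.
Top-level splits: k=1: (A_1..A_1)·(A_2..A_5) → 0+1428+12·14·10 = 3108; k=2: (A_1..A_2)·(A_3..A_5) → 3192+780+12·19·10 = 6252; k=3: (A_1..A_3)·(A_4..A_5) → 1302+210+12·3·10 = 1872; k=4: (A_1..A_4)·(A_5..A_5) → 1554+0+12·7·10 = 2394.
Best split is after A_3, i.e. k = 3.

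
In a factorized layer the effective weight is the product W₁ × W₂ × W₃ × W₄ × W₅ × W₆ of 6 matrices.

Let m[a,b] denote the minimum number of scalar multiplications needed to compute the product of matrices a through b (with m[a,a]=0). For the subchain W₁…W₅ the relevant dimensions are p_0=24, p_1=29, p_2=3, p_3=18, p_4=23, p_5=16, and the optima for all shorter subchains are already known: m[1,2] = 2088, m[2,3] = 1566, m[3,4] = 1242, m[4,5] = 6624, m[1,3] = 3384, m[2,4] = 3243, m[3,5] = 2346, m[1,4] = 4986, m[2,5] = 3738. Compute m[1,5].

m[1,5] = min over k∈[1,4] of m[1,k]+m[k+1,5]+p_{0}·p_k·p_{5}.
k=1: 0 + 3738 + 24·29·16 = 14874; k=2: 2088 + 2346 + 24·3·16 = 5586; k=3: 3384 + 6624 + 24·18·16 = 16920; k=4: 4986 + 0 + 24·23·16 = 13818.
Minimum: 5586 at k=2.

5586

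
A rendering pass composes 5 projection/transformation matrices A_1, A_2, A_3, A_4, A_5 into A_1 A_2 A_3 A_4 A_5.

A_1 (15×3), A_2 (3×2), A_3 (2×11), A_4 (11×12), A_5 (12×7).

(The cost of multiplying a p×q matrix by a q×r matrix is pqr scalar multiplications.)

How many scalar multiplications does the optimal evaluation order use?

732

Adjacent pairs: A_1A_2 = 15·3·2 = 90; A_2A_3 = 3·2·11 = 66; A_3A_4 = 2·11·12 = 264; A_4A_5 = 11·12·7 = 924.
Length 3: A_1..A_3: k=1: 0+66+15·3·11=561; k=2: 90+0+15·2·11=420 → min 420 | A_2..A_4: k=2: 0+264+3·2·12=336; k=3: 66+0+3·11·12=462 → min 336 | A_3..A_5: k=3: 0+924+2·11·7=1078; k=4: 264+0+2·12·7=432 → min 432.
Length 4: A_1..A_4: k=1: 0+336+15·3·12=876; k=2: 90+264+15·2·12=714; k=3: 420+0+15·11·12=2400 → min 714 | A_2..A_5: k=2: 0+432+3·2·7=474; k=3: 66+924+3·11·7=1221; k=4: 336+0+3·12·7=588 → min 474.
Length 5: A_1..A_5: k=1: 0+474+15·3·7=789; k=2: 90+432+15·2·7=732; k=3: 420+924+15·11·7=2499; k=4: 714+0+15·12·7=1974 → min 732.
Optimal order: ((A_1 A_2) ((A_3 A_4) A_5)) with cost 732.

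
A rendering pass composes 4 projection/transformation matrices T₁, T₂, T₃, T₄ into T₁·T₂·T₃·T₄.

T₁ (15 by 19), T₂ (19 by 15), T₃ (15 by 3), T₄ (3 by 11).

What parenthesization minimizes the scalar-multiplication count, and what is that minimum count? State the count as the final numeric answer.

Adjacent pairs: T₁T₂ = 15·19·15 = 4275; T₂T₃ = 19·15·3 = 855; T₃T₄ = 15·3·11 = 495.
Length 3: T₁..T₃: k=1: 0+855+15·19·3=1710; k=2: 4275+0+15·15·3=4950 → min 1710 | T₂..T₄: k=2: 0+495+19·15·11=3630; k=3: 855+0+19·3·11=1482 → min 1482.
Length 4: T₁..T₄: k=1: 0+1482+15·19·11=4617; k=2: 4275+495+15·15·11=7245; k=3: 1710+0+15·3·11=2205 → min 2205.
Optimal parenthesization: ((T₁·(T₂·T₃))·T₄) with cost 2205.

2205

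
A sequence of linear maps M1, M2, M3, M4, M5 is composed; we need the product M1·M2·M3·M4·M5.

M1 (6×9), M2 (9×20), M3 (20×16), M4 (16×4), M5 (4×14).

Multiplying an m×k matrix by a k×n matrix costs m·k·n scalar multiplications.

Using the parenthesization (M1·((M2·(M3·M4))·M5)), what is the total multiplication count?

3260

(M3·M4): 20×16 by 16×4 → 20×4, cost 20·16·4 = 1280
(M2·(M3·M4)): 9×20 by 20×4 → 9×4, cost 9·20·4 = 720; cumulative 2000
((M2·(M3·M4))·M5): 9×4 by 4×14 → 9×14, cost 9·4·14 = 504; cumulative 2504
(M1·((M2·(M3·M4))·M5)): 6×9 by 9×14 → 6×14, cost 6·9·14 = 756; cumulative 3260
Total: 3260 scalar multiplications.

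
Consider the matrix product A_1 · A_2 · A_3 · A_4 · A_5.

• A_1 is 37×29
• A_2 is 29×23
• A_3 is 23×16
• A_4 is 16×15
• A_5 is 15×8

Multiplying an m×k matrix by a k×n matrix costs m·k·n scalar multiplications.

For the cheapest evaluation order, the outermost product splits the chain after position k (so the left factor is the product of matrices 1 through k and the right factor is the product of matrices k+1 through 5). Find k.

1

Adjacent pairs: A_1A_2 = 37·29·23 = 24679; A_2A_3 = 29·23·16 = 10672; A_3A_4 = 23·16·15 = 5520; A_4A_5 = 16·15·8 = 1920.
Length 3: A_1..A_3: k=1: 0+10672+37·29·16=27840; k=2: 24679+0+37·23·16=38295 → min 27840 | A_2..A_4: k=2: 0+5520+29·23·15=15525; k=3: 10672+0+29·16·15=17632 → min 15525 | A_3..A_5: k=3: 0+1920+23·16·8=4864; k=4: 5520+0+23·15·8=8280 → min 4864.
Length 4: A_1..A_4: k=1: 0+15525+37·29·15=31620; k=2: 24679+5520+37·23·15=42964; k=3: 27840+0+37·16·15=36720 → min 31620 | A_2..A_5: k=2: 0+4864+29·23·8=10200; k=3: 10672+1920+29·16·8=16304; k=4: 15525+0+29·15·8=19005 → min 10200.
Top-level splits: k=1: (A_1..A_1)·(A_2..A_5) → 0+10200+37·29·8 = 18784; k=2: (A_1..A_2)·(A_3..A_5) → 24679+4864+37·23·8 = 36351; k=3: (A_1..A_3)·(A_4..A_5) → 27840+1920+37·16·8 = 34496; k=4: (A_1..A_4)·(A_5..A_5) → 31620+0+37·15·8 = 36060.
Best split is after A_1, i.e. k = 1.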